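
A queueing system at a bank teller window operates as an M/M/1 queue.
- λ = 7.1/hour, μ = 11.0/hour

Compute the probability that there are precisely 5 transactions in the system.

ρ = λ/μ = 7.1/11.0 = 0.64545
P(n) = (1-ρ)ρⁿ
P(5) = (1-0.64545) × 0.64545^5
P(5) = 0.3546 × 0.1120
P(5) = 0.03972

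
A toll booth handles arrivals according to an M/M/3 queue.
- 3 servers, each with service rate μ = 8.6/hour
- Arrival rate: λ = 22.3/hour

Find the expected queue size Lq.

Traffic intensity: ρ = λ/(cμ) = 22.3/(3×8.6) = 0.8643
Since ρ = 0.8643 < 1, system is stable.
Offered load a = λ/μ = cρ = 22.3/8.6 = 2.5930
P₀ = [ Σₙ₌₀^2 aⁿ/n! + a^3/(3!(1-ρ)) ]⁻¹
Σ = a^0/0! + a^1/1! + a^2/2! = 1.0000 + 2.5930 + 3.3619 = 6.9549
a^3/(3!(1-ρ)) = 17.4349/(6 × 0.135659) = 21.4200
P₀ = 1/(6.9549 + 21.4200) = 0.03524
Lq = P₀·a^3·ρ / (3!(1-ρ)²) = 0.03524239 × 17.43489 × 0.8643411 / (6 × 0.01840334) = 4.8097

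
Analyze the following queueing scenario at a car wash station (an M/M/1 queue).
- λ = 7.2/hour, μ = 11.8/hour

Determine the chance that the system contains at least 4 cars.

ρ = λ/μ = 7.2/11.8 = 0.6102
P(N ≥ n) = ρⁿ
P(N ≥ 4) = 0.6102^4
P(N ≥ 4) = 0.1386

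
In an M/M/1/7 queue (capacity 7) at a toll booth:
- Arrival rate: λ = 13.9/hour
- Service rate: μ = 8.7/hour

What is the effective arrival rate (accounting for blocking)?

ρ = λ/μ = 13.9/8.7 = 1.5977
P₀ = (1-ρ)/(1-ρ^(K+1)) = (1-1.5977)/(1-1.5977^8) = -0.5977/-41.4582 = 0.01442
P_K = P₀×ρ^K = 0.014417 × 1.5977^7 = 0.014417 × 26.5746 = 0.3831
λ_eff = λ(1-P_K) = 13.9 × (1 - 0.38312) = 13.9 × 0.61688 = 8.5746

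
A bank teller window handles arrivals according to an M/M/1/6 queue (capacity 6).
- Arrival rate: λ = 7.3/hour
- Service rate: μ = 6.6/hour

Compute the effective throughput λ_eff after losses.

ρ = λ/μ = 7.3/6.6 = 1.10606
P₀ = (1-ρ)/(1-ρ^(K+1)) = (1-1.10606)/(1-1.10606^7) = -0.1061/-1.0251 = 0.1035
P_K = P₀×ρ^K = 0.10346 × 1.10606^6 = 0.10346 × 1.8309 = 0.1894
λ_eff = λ(1-P_K) = 7.3 × (1 - 0.18943) = 7.3 × 0.81057 = 5.9172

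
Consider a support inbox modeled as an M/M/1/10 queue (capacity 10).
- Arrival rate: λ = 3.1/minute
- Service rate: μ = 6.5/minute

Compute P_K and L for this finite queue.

ρ = λ/μ = 3.1/6.5 = 0.47692
P₀ = (1-ρ)/(1-ρ^(K+1)) = (1-0.47692)/(1-0.47692^11) = 0.52308/0.99971 = 0.5232
P_K = P₀×ρ^K = 0.5232 × 0.47692^10 = 0.5232 × 0.0006088 = 0.0003185
Blocking probability P_10 = 0.0003185 (0.03185%)
L = ρ[1 - (K+1)ρ^K + Kρ^(K+1)] / [(1-ρ)(1-ρ^(K+1))]
L = 0.47692 × (1 - 11×0.0006088 + 10×0.0002903) / ((1 - 0.47692) × (1 - 0.0002903)) = 0.9086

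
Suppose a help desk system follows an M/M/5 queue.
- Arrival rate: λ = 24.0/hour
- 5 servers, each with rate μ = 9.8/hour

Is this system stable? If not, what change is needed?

Stability requires ρ = λ/(cμ) < 1
ρ = 24.0/(5 × 9.8) = 24.0/49.00 = 0.4898
Since 0.4898 < 1, the system is STABLE.
The servers are busy 48.98% of the time.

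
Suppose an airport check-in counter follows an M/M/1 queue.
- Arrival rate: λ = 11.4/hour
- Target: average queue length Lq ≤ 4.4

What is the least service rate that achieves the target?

For M/M/1: Lq = λ²/(μ(μ-λ))
Need Lq ≤ 4.4, i.e. μ(μ-λ) ≥ λ²/4.4
μ² - 11.4μ - 129.96/4.4 ≥ 0  →  μ² - 11.4μ - 29.536364 ≥ 0
Quadratic formula (positive root): μ = [λ + √(λ² + 4×29.536364)]/2
Discriminant: 129.96 + 4×29.536364 = 248.1055, √248.1055 = 15.7514
μ ≥ (11.4 + 15.7514)/2 = 13.5757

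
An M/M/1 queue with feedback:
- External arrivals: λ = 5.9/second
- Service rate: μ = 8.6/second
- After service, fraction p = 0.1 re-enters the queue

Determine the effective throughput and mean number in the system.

Effective arrival rate: λ_eff = λ/(1-p) = 5.9/(1-0.1) = 5.9/0.90 = 6.55556
ρ = λ_eff/μ = 6.55556/8.6 = 0.76227
L = ρ/(1-ρ) = 0.76227/(1-0.76227) = 3.2065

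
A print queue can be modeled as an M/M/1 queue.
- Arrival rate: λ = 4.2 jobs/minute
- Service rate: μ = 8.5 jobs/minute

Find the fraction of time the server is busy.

Server utilization: ρ = λ/μ
ρ = 4.2/8.5 = 0.4941
The server is busy 49.41% of the time.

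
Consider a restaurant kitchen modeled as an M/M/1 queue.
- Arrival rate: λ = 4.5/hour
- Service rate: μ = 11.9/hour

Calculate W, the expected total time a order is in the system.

First, compute utilization: ρ = λ/μ = 4.5/11.9 = 0.3782
For M/M/1: W = 1/(μ-λ)
W = 1/(11.9-4.5) = 1/7.40
W = 0.1351 hours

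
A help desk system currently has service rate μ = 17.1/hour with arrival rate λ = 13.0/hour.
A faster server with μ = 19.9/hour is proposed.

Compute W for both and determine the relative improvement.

System 1: ρ₁ = 13.0/17.1 = 0.7602, W₁ = 1/(17.1-13.0) = 0.24390
System 2: ρ₂ = 13.0/19.9 = 0.6533, W₂ = 1/(19.9-13.0) = 0.14493
Improvement: (W₁-W₂)/W₁ = (0.24390-0.14493)/0.24390 = 40.58%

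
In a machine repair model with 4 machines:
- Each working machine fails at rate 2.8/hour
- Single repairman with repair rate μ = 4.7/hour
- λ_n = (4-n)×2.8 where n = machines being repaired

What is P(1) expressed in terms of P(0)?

P(1)/P(0) = ∏_{i=0}^{1-1} λ_i/μ_{i+1}
= (4-0)×2.8/4.7
= 2.3830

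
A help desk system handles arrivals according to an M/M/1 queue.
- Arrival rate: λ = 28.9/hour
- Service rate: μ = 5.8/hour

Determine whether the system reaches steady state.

Stability requires ρ = λ/(cμ) < 1
ρ = 28.9/(1 × 5.8) = 28.9/5.80 = 4.9828
Since 4.9828 ≥ 1, the system is UNSTABLE.
Queue grows without bound. Need μ > λ = 28.9.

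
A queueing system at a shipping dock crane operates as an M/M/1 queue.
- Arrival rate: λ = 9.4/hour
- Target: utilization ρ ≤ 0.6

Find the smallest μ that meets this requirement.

ρ = λ/μ, so μ = λ/ρ
μ ≥ 9.4/0.6 = 15.6667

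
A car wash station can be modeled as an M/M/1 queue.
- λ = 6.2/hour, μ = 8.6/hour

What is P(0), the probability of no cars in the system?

ρ = λ/μ = 6.2/8.6 = 0.7209
P(0) = 1 - ρ = 1 - 0.7209 = 0.2791
The server is idle 27.91% of the time.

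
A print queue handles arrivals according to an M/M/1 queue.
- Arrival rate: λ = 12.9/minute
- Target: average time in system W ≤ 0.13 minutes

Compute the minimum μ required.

For M/M/1: W = 1/(μ-λ)
Need W ≤ 0.13, so 1/(μ-λ) ≤ 0.13
μ - λ ≥ 1/0.13 = 7.6923
μ ≥ 12.9 + 7.6923 = 20.5923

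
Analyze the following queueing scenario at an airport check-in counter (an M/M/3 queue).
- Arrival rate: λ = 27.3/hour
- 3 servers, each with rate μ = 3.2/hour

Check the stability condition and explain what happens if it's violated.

Stability requires ρ = λ/(cμ) < 1
ρ = 27.3/(3 × 3.2) = 27.3/9.60 = 2.8437
Since 2.8437 ≥ 1, the system is UNSTABLE.
Need c > λ/μ = 27.3/3.2 = 8.53.
Minimum servers needed: c = 9.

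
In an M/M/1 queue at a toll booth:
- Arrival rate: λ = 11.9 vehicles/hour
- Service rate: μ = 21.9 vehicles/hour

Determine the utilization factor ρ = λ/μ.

Server utilization: ρ = λ/μ
ρ = 11.9/21.9 = 0.5434
The server is busy 54.34% of the time.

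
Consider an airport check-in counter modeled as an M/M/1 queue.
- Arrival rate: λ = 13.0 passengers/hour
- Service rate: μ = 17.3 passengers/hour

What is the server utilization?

Server utilization: ρ = λ/μ
ρ = 13.0/17.3 = 0.7514
The server is busy 75.14% of the time.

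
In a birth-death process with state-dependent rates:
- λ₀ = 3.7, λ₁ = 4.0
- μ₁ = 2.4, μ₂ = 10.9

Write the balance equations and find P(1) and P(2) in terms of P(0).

Balance equations:
State 0: λ₀P₀ = μ₁P₁ → P₁ = (λ₀/μ₁)P₀ = (3.7/2.4)P₀ = 1.5417P₀
State 1: P₂ = (λ₀λ₁)/(μ₁μ₂)P₀ = (3.7×4.0)/(2.4×10.9)P₀ = 0.5657P₀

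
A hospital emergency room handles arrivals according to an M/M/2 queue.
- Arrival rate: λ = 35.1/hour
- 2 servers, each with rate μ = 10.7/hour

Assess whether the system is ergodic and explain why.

Stability requires ρ = λ/(cμ) < 1
ρ = 35.1/(2 × 10.7) = 35.1/21.40 = 1.6402
Since 1.6402 ≥ 1, the system is UNSTABLE.
Need c > λ/μ = 35.1/10.7 = 3.28.
Minimum servers needed: c = 4.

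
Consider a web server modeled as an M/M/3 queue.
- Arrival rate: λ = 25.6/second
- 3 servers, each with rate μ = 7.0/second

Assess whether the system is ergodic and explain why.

Stability requires ρ = λ/(cμ) < 1
ρ = 25.6/(3 × 7.0) = 25.6/21.00 = 1.2190
Since 1.2190 ≥ 1, the system is UNSTABLE.
Need c > λ/μ = 25.6/7.0 = 3.66.
Minimum servers needed: c = 4.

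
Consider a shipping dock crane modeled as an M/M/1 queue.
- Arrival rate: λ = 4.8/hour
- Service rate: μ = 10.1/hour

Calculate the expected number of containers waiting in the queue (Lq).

ρ = λ/μ = 4.8/10.1 = 0.4752
For M/M/1: Lq = λ²/(μ(μ-λ))
Lq = 23.04/(10.1 × 5.30)
Lq = 0.4304 containers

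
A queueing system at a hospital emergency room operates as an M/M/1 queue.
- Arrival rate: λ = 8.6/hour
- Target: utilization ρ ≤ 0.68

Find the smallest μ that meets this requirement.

ρ = λ/μ, so μ = λ/ρ
μ ≥ 8.6/0.68 = 12.6471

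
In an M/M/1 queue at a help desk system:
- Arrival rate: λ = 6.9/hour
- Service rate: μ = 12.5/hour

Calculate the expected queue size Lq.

ρ = λ/μ = 6.9/12.5 = 0.5520
For M/M/1: Lq = λ²/(μ(μ-λ))
Lq = 47.61/(12.5 × 5.60)
Lq = 0.6801 tickets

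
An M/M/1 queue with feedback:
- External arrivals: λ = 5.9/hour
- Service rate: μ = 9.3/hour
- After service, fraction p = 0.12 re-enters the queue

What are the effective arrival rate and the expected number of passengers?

Effective arrival rate: λ_eff = λ/(1-p) = 5.9/(1-0.12) = 5.9/0.88 = 6.70455
ρ = λ_eff/μ = 6.70455/9.3 = 0.72092
L = ρ/(1-ρ) = 0.72092/(1-0.72092) = 2.5832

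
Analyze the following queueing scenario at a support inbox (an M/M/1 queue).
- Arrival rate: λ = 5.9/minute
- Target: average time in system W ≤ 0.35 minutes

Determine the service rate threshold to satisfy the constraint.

For M/M/1: W = 1/(μ-λ)
Need W ≤ 0.35, so 1/(μ-λ) ≤ 0.35
μ - λ ≥ 1/0.35 = 2.8571
μ ≥ 5.9 + 2.8571 = 8.7571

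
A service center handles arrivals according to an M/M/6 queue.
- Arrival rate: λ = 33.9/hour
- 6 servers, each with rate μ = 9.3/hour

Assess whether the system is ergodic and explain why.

Stability requires ρ = λ/(cμ) < 1
ρ = 33.9/(6 × 9.3) = 33.9/55.80 = 0.6075
Since 0.6075 < 1, the system is STABLE.
The servers are busy 60.75% of the time.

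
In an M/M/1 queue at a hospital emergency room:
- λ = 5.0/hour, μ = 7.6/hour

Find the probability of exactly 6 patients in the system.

ρ = λ/μ = 5.0/7.6 = 0.6579
P(n) = (1-ρ)ρⁿ
P(6) = (1-0.6579) × 0.6579^6
P(6) = 0.3421 × 0.08109
P(6) = 0.02774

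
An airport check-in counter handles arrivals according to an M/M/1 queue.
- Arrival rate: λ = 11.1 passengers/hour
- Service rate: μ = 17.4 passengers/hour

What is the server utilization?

Server utilization: ρ = λ/μ
ρ = 11.1/17.4 = 0.6379
The server is busy 63.79% of the time.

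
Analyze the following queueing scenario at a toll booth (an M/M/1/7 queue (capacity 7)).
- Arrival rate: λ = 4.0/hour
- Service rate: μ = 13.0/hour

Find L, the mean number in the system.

ρ = λ/μ = 4.0/13.0 = 0.3077
P₀ = (1-ρ)/(1-ρ^(K+1)) = (1-0.3077)/(1-0.3077^8) = 0.6923/0.9999 = 0.6924
P_K = P₀×ρ^K = 0.69236 × 0.3077^7 = 0.69236 × 0.00026115 = 0.0001808
L = ρ[1 - (K+1)ρ^K + Kρ^(K+1)] / [(1-ρ)(1-ρ^(K+1))]
L = 0.3077 × (1 - 8×0.0002612 + 7×0.00008036) / ((1 - 0.3077) × (1 - 0.00008036)) = 0.4438 vehicles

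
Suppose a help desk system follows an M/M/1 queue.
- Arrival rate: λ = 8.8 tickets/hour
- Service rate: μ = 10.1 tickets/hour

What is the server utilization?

Server utilization: ρ = λ/μ
ρ = 8.8/10.1 = 0.8713
The server is busy 87.13% of the time.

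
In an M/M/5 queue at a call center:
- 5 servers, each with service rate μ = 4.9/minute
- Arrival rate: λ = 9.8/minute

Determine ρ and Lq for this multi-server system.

Traffic intensity: ρ = λ/(cμ) = 9.8/(5×4.9) = 0.4000
Since ρ = 0.4000 < 1, system is stable.
Offered load a = λ/μ = cρ = 9.8/4.9 = 2.0000
P₀ = [ Σₙ₌₀^4 aⁿ/n! + a^5/(5!(1-ρ)) ]⁻¹
Σ = a^0/0! + a^1/1! + a^2/2! + a^3/3! + a^4/4! = 1.0000 + 2.0000 + 2.0000 + 1.3333 + 0.6667 = 7.0000
a^5/(5!(1-ρ)) = 32.0000/(120 × 0.6000) = 0.4444
P₀ = 1/(7.0000 + 0.4444) = 0.1343
Lq = P₀·a^5·ρ / (5!(1-ρ)²) = 0.13433 × 32.0000 × 0.40000 / (120 × 0.36000) = 0.03980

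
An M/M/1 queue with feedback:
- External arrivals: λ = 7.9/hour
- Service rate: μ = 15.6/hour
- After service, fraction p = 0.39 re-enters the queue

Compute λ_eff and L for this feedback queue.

Effective arrival rate: λ_eff = λ/(1-p) = 7.9/(1-0.39) = 7.9/0.61 = 12.9508
ρ = λ_eff/μ = 12.9508/15.6 = 0.83018
L = ρ/(1-ρ) = 0.83018/(1-0.83018) = 4.8886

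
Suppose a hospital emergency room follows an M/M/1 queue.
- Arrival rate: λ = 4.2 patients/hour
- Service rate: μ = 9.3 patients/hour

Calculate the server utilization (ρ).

Server utilization: ρ = λ/μ
ρ = 4.2/9.3 = 0.4516
The server is busy 45.16% of the time.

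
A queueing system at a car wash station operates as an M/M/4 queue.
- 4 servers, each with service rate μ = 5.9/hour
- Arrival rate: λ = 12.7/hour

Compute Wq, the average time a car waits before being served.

Traffic intensity: ρ = λ/(cμ) = 12.7/(4×5.9) = 0.5381
Since ρ = 0.5381 < 1, system is stable.
Offered load a = λ/μ = cρ = 12.7/5.9 = 2.1525
P₀ = [ Σₙ₌₀^3 aⁿ/n! + a^4/(4!(1-ρ)) ]⁻¹
Σ = a^0/0! + a^1/1! + a^2/2! + a^3/3! = 1.0000 + 2.1525 + 2.3167 + 1.6623 = 7.1315
a^4/(4!(1-ρ)) = 21.4688/(24 × 0.46186) = 1.9368
P₀ = 1/(7.1315 + 1.9368) = 0.1103
Lq = P₀·a^4·ρ / (4!(1-ρ)²) = 0.11027 × 21.4688 × 0.53814 / (24 × 0.21332) = 0.2488
Wq = Lq/λ = 0.2488/12.7 = 0.01959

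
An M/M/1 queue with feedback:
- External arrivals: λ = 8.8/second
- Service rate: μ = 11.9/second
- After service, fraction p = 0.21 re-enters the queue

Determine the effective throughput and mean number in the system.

Effective arrival rate: λ_eff = λ/(1-p) = 8.8/(1-0.21) = 8.8/0.79 = 11.13924
ρ = λ_eff/μ = 11.13924/11.9 = 0.9360706
L = ρ/(1-ρ) = 0.9360706/(1-0.9360706) = 14.6423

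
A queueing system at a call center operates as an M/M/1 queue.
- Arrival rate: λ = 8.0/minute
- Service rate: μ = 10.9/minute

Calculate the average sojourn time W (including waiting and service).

First, compute utilization: ρ = λ/μ = 8.0/10.9 = 0.7339
For M/M/1: W = 1/(μ-λ)
W = 1/(10.9-8.0) = 1/2.90
W = 0.3448 minutes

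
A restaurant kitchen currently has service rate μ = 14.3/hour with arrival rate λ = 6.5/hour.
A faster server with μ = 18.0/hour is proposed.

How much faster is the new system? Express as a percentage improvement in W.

System 1: ρ₁ = 6.5/14.3 = 0.4545, W₁ = 1/(14.3-6.5) = 0.1282
System 2: ρ₂ = 6.5/18.0 = 0.3611, W₂ = 1/(18.0-6.5) = 0.08696
Improvement: (W₁-W₂)/W₁ = (0.1282-0.08696)/0.1282 = 32.17%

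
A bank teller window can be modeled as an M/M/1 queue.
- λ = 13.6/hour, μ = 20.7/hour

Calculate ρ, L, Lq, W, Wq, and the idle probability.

Step 1: ρ = λ/μ = 13.6/20.7 = 0.6570
Step 2: L = λ/(μ-λ) = 13.6/7.10 = 1.9155
Step 3: Lq = λ²/(μ(μ-λ)) = 184.96/(20.7×7.10) = 1.2585
Step 4: W = 1/(μ-λ) = 1/7.10 = 0.140845
Step 5: Wq = λ/(μ(μ-λ)) = 13.6/(20.7×7.10) = 0.09254
Step 6: P(0) = 1-ρ = 0.3430
Verify: L = λW = 13.6×0.140845 = 1.9155 ✔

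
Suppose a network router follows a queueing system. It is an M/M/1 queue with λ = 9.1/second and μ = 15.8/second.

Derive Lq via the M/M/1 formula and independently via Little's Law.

Method 1 (direct): Lq = λ²/(μ(μ-λ)) = 82.81/(15.8 × 6.70) = 0.7823

Method 2 (Little's Law):
W = 1/(μ-λ) = 1/6.70 = 0.149254
Wq = W - 1/μ = 0.149254 - 0.0632911 = 0.085963
Lq = λWq = 9.1 × 0.085963 = 0.7823 ✔ (matches Method 1)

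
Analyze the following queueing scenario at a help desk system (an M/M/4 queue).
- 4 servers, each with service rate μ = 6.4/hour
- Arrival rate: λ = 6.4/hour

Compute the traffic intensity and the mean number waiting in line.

Traffic intensity: ρ = λ/(cμ) = 6.4/(4×6.4) = 0.2500
Since ρ = 0.2500 < 1, system is stable.
Offered load a = λ/μ = cρ = 6.4/6.4 = 1.0000
P₀ = [ Σₙ₌₀^3 aⁿ/n! + a^4/(4!(1-ρ)) ]⁻¹
Σ = a^0/0! + a^1/1! + a^2/2! + a^3/3! = 1.0000 + 1.0000 + 0.5000 + 0.1667 = 2.6667
a^4/(4!(1-ρ)) = 1.0000/(24 × 0.7500) = 0.05556
P₀ = 1/(2.6667 + 0.05556) = 0.3673
Lq = P₀·a^4·ρ / (4!(1-ρ)²) = 0.36735 × 1.0000 × 0.25000 / (24 × 0.56250) = 0.006803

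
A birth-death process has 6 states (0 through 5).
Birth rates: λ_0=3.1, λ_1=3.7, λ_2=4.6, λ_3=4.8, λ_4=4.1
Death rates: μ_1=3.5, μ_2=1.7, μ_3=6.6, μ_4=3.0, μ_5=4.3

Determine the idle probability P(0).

Ratios P(n)/P(0) = (λ₀···λₙ₋₁)/(μ₁···μₙ):
P(1)/P(0) = (3.1)/(3.5) = 0.885714
P(2)/P(0) = (3.1×3.7)/(3.5×1.7) = 1.92773
P(3)/P(0) = (3.1×3.7×4.6)/(3.5×1.7×6.6) = 1.34357
P(4)/P(0) = (3.1×3.7×4.6×4.8)/(3.5×1.7×6.6×3.0) = 2.14971
P(5)/P(0) = (3.1×3.7×4.6×4.8×4.1)/(3.5×1.7×6.6×3.0×4.3) = 2.04973

Normalization: ∑ P(n) = 1
P(0) × (1.00000 + 0.885714 + 1.92773 + 1.34357 + 2.14971 + 2.04973) = 1
P(0) × 9.3565 = 1
P(0) = 1/9.3565 = 0.1069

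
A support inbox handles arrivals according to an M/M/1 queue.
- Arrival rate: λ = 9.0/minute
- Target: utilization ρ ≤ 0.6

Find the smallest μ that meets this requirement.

ρ = λ/μ, so μ = λ/ρ
μ ≥ 9.0/0.6 = 15.0000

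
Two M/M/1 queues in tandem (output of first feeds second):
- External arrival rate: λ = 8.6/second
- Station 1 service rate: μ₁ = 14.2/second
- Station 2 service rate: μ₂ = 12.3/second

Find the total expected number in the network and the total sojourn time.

By Jackson's theorem, each station behaves as independent M/M/1.
Station 1: ρ₁ = 8.6/14.2 = 0.6056, L₁ = ρ₁/(1-ρ₁) = λ/(μ₁-λ) = 8.6/5.60 = 1.5357
Station 2: ρ₂ = 8.6/12.3 = 0.6992, L₂ = ρ₂/(1-ρ₂) = λ/(μ₂-λ) = 8.6/3.70 = 2.3243
Total: L = L₁ + L₂ = 1.5357 + 2.3243 = 3.8600
W = L/λ = 3.8600/8.6 = 0.4488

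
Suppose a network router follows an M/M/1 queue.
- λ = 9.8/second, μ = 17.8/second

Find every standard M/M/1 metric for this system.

Step 1: ρ = λ/μ = 9.8/17.8 = 0.5506
Step 2: L = λ/(μ-λ) = 9.8/8.00 = 1.2250
Step 3: Lq = λ²/(μ(μ-λ)) = 96.04/(17.8×8.00) = 0.6744
Step 4: W = 1/(μ-λ) = 1/8.00 = 0.1250
Step 5: Wq = λ/(μ(μ-λ)) = 9.8/(17.8×8.00) = 0.06882
Step 6: P(0) = 1-ρ = 0.4494
Verify: L = λW = 9.8×0.1250 = 1.2250 ✔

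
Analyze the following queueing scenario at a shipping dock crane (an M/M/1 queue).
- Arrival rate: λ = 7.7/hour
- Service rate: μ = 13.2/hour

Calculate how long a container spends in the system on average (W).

First, compute utilization: ρ = λ/μ = 7.7/13.2 = 0.5833
For M/M/1: W = 1/(μ-λ)
W = 1/(13.2-7.7) = 1/5.50
W = 0.1818 hours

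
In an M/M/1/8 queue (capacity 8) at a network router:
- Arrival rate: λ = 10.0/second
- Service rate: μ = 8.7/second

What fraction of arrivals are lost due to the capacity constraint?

ρ = λ/μ = 10.0/8.7 = 1.14943
P₀ = (1-ρ)/(1-ρ^(K+1)) = (1-1.14943)/(1-1.14943^9) = -0.14943/-2.5022 = 0.05972
P_K = P₀×ρ^K = 0.05972 × 1.14943^8 = 0.05972 × 3.0469 = 0.1820
Blocking probability = 18.20%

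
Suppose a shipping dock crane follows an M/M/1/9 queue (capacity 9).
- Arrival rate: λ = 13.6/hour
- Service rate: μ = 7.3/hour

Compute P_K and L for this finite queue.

ρ = λ/μ = 13.6/7.3 = 1.86301
P₀ = (1-ρ)/(1-ρ^(K+1)) = (1-1.86301)/(1-1.86301^10) = -0.8630/-502.6767 = 0.001717
P_K = P₀×ρ^K = 0.001717 × 1.86301^9 = 0.001717 × 270.3564 = 0.4642
Blocking probability P_9 = 0.4642 (46.42%)
L = ρ[1 - (K+1)ρ^K + Kρ^(K+1)] / [(1-ρ)(1-ρ^(K+1))]
L = 1.86301 × (1 - 10×270.3564 + 9×503.6767) / ((1 - 1.86301) × (1 - 503.6767)) = 7.8612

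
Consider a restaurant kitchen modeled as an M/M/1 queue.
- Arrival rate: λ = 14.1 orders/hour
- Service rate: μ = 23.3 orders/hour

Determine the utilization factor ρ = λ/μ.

Server utilization: ρ = λ/μ
ρ = 14.1/23.3 = 0.6052
The server is busy 60.52% of the time.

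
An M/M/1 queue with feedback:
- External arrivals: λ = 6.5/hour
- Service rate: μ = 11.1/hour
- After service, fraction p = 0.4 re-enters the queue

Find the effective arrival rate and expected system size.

Effective arrival rate: λ_eff = λ/(1-p) = 6.5/(1-0.4) = 6.5/0.60 = 10.83333
ρ = λ_eff/μ = 10.83333/11.1 = 0.975976
L = ρ/(1-ρ) = 0.975976/(1-0.975976) = 40.6250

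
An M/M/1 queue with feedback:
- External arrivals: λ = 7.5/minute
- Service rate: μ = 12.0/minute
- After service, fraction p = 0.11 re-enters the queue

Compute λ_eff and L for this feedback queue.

Effective arrival rate: λ_eff = λ/(1-p) = 7.5/(1-0.11) = 7.5/0.89 = 8.4270
ρ = λ_eff/μ = 8.4270/12.0 = 0.70225
L = ρ/(1-ρ) = 0.70225/(1-0.70225) = 2.3585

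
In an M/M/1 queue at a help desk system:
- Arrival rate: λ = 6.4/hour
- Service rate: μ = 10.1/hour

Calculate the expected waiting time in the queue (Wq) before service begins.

First, compute utilization: ρ = λ/μ = 6.4/10.1 = 0.6337
For M/M/1: Wq = λ/(μ(μ-λ))
Wq = 6.4/(10.1 × (10.1-6.4))
Wq = 6.4/(10.1 × 3.70)
Wq = 0.1713 hours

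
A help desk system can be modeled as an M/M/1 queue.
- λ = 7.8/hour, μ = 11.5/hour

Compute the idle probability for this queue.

ρ = λ/μ = 7.8/11.5 = 0.6783
P(0) = 1 - ρ = 1 - 0.6783 = 0.3217
The server is idle 32.17% of the time.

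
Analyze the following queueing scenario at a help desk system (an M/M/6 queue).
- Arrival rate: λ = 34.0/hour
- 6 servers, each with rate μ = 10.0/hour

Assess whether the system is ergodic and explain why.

Stability requires ρ = λ/(cμ) < 1
ρ = 34.0/(6 × 10.0) = 34.0/60.00 = 0.5667
Since 0.5667 < 1, the system is STABLE.
The servers are busy 56.67% of the time.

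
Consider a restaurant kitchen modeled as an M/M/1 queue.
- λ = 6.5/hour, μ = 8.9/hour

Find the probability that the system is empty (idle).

ρ = λ/μ = 6.5/8.9 = 0.7303
P(0) = 1 - ρ = 1 - 0.7303 = 0.2697
The server is idle 26.97% of the time.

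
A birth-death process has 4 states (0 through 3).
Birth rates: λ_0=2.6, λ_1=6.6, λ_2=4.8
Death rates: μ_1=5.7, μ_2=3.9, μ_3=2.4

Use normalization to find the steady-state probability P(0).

Ratios P(n)/P(0) = (λ₀···λₙ₋₁)/(μ₁···μₙ):
P(1)/P(0) = (2.6)/(5.7) = 0.4561
P(2)/P(0) = (2.6×6.6)/(5.7×3.9) = 0.7719
P(3)/P(0) = (2.6×6.6×4.8)/(5.7×3.9×2.4) = 1.5439

Normalization: ∑ P(n) = 1
P(0) × (1.0000 + 0.4561 + 0.7719 + 1.5439) = 1
P(0) × 3.7719 = 1
P(0) = 1/3.7719 = 0.2651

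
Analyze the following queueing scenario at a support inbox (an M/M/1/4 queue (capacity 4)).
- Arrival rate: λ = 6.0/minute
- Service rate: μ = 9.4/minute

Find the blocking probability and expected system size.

ρ = λ/μ = 6.0/9.4 = 0.6383
P₀ = (1-ρ)/(1-ρ^(K+1)) = (1-0.6383)/(1-0.6383^5) = 0.3617/0.8940 = 0.4046
P_K = P₀×ρ^K = 0.4046 × 0.6383^4 = 0.4046 × 0.1660 = 0.06716
Blocking probability P_4 = 0.06716 (6.72%)
L = ρ[1 - (K+1)ρ^K + Kρ^(K+1)] / [(1-ρ)(1-ρ^(K+1))]
L = 0.6383 × (1 - 5×0.16600 + 4×0.10596) / ((1 - 0.6383) × (1 - 0.10596)) = 1.1722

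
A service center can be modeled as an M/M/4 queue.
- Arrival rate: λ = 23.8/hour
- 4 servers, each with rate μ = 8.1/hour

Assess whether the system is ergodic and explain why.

Stability requires ρ = λ/(cμ) < 1
ρ = 23.8/(4 × 8.1) = 23.8/32.40 = 0.7346
Since 0.7346 < 1, the system is STABLE.
The servers are busy 73.46% of the time.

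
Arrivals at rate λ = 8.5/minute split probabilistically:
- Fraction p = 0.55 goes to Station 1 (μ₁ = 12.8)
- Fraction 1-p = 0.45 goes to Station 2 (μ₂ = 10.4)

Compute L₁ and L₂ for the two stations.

Effective rates: λ₁ = 8.5×0.55 = 4.675, λ₂ = 8.5×0.45 = 3.825
Station 1: ρ₁ = 4.675/12.8 = 0.36523, L₁ = ρ₁/(1-ρ₁) = 0.36523/(1-0.36523) = 0.5754
Station 2: ρ₂ = 3.825/10.4 = 0.367788, L₂ = ρ₂/(1-ρ₂) = 0.367788/(1-0.367788) = 0.5817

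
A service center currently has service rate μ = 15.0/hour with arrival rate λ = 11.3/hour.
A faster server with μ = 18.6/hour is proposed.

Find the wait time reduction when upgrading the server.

System 1: ρ₁ = 11.3/15.0 = 0.7533, W₁ = 1/(15.0-11.3) = 0.2703
System 2: ρ₂ = 11.3/18.6 = 0.6075, W₂ = 1/(18.6-11.3) = 0.1370
Improvement: (W₁-W₂)/W₁ = (0.2703-0.1370)/0.2703 = 49.32%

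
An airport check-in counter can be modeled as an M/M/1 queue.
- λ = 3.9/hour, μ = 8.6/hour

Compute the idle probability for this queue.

ρ = λ/μ = 3.9/8.6 = 0.4535
P(0) = 1 - ρ = 1 - 0.4535 = 0.5465
The server is idle 54.65% of the time.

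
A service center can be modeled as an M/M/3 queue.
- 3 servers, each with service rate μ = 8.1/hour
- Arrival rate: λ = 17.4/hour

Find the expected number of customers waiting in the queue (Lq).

Traffic intensity: ρ = λ/(cμ) = 17.4/(3×8.1) = 0.7160
Since ρ = 0.7160 < 1, system is stable.
Offered load a = λ/μ = cρ = 17.4/8.1 = 2.1481
P₀ = [ Σₙ₌₀^2 aⁿ/n! + a^3/(3!(1-ρ)) ]⁻¹
Σ = a^0/0! + a^1/1! + a^2/2! = 1.0000 + 2.1481 + 2.3073 = 5.4554
a^3/(3!(1-ρ)) = 9.9127/(6 × 0.28395) = 5.8183
P₀ = 1/(5.4554 + 5.8183) = 0.08870
Lq = P₀·a^3·ρ / (3!(1-ρ)²) = 0.088702 × 9.9127 × 0.71605 / (6 × 0.080628) = 1.3015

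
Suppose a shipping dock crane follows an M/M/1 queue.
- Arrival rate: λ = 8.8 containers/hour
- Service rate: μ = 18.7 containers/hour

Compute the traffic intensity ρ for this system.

Server utilization: ρ = λ/μ
ρ = 8.8/18.7 = 0.4706
The server is busy 47.06% of the time.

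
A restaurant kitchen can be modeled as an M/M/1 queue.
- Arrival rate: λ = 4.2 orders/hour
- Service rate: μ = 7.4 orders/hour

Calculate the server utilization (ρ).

Server utilization: ρ = λ/μ
ρ = 4.2/7.4 = 0.5676
The server is busy 56.76% of the time.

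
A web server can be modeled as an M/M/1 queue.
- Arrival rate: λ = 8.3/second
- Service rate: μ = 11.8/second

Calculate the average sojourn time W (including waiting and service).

First, compute utilization: ρ = λ/μ = 8.3/11.8 = 0.7034
For M/M/1: W = 1/(μ-λ)
W = 1/(11.8-8.3) = 1/3.50
W = 0.2857 seconds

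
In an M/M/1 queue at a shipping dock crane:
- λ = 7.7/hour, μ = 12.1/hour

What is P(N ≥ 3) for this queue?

ρ = λ/μ = 7.7/12.1 = 0.6364
P(N ≥ n) = ρⁿ
P(N ≥ 3) = 0.6364^3
P(N ≥ 3) = 0.2577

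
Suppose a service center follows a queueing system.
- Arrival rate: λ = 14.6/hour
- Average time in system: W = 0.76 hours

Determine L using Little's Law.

Little's Law: L = λW
L = 14.6 × 0.76 = 11.0960 customers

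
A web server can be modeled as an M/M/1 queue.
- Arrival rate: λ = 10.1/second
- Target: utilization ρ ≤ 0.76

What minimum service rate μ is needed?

ρ = λ/μ, so μ = λ/ρ
μ ≥ 10.1/0.76 = 13.2895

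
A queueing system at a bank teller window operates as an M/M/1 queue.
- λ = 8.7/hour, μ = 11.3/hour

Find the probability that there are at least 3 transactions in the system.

ρ = λ/μ = 8.7/11.3 = 0.7699
P(N ≥ n) = ρⁿ
P(N ≥ 3) = 0.7699^3
P(N ≥ 3) = 0.4564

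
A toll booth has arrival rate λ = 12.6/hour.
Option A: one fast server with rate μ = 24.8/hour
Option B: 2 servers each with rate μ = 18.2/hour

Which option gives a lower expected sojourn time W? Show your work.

Option A: single server μ = 24.8 (M/M/1)
  ρ_A = 12.6/24.8 = 0.5081
  W_A = 1/(μ-λ) = 1/(24.8-12.6) = 1/12.20 = 0.08197

Option B: 2 servers μ = 18.2 (M/M/2)
  ρ_B = λ/(cμ) = 12.6/(2×18.2) = 0.3462
  Offered load a = λ/μ = cρ = 12.6/18.2 = 0.6923
  P₀ = [ Σₙ₌₀^1 aⁿ/n! + a^2/(2!(1-ρ)) ]⁻¹
  Σ = a^0/0! + a^1/1! = 1.0000 + 0.6923 = 1.6923
  a^2/(2!(1-ρ)) = 0.4793/(2 × 0.6538) = 0.3665
  P₀ = 1/(1.6923 + 0.3665) = 0.4857
  Lq = P₀·a^2·ρ / (2!(1-ρ)²) = 0.48571 × 0.47929 × 0.34615 / (2 × 0.42751) = 0.09425
  Wq_B = Lq/λ = 0.094247/12.6 = 0.0074799
  W_B = Wq_B + 1/μ = 0.0074799 + 0.054945 = 0.06242

Since W_B = 0.06242 < W_A = 0.08197, Option B (multiple servers) has the shorter time in system.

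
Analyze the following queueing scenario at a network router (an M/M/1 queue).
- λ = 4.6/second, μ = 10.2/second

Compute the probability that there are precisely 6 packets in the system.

ρ = λ/μ = 4.6/10.2 = 0.45098
P(n) = (1-ρ)ρⁿ
P(6) = (1-0.45098) × 0.45098^6
P(6) = 0.5490 × 0.008413
P(6) = 0.004619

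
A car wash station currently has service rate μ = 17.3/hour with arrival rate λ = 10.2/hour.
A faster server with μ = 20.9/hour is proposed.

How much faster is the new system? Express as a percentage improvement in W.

System 1: ρ₁ = 10.2/17.3 = 0.5896, W₁ = 1/(17.3-10.2) = 0.140845
System 2: ρ₂ = 10.2/20.9 = 0.4880, W₂ = 1/(20.9-10.2) = 0.0934579
Improvement: (W₁-W₂)/W₁ = (0.140845-0.0934579)/0.140845 = 33.64%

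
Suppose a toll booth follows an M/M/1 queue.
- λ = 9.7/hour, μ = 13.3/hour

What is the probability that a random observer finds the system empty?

ρ = λ/μ = 9.7/13.3 = 0.7293
P(0) = 1 - ρ = 1 - 0.7293 = 0.2707
The server is idle 27.07% of the time.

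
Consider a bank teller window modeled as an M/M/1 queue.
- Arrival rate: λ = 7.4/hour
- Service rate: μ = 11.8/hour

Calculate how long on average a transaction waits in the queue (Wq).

First, compute utilization: ρ = λ/μ = 7.4/11.8 = 0.6271
For M/M/1: Wq = λ/(μ(μ-λ))
Wq = 7.4/(11.8 × (11.8-7.4))
Wq = 7.4/(11.8 × 4.40)
Wq = 0.1425 hours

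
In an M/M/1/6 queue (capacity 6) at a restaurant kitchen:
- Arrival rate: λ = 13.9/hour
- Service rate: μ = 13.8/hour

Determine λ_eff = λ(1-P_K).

ρ = λ/μ = 13.9/13.8 = 1.00725
P₀ = (1-ρ)/(1-ρ^(K+1)) = (1-1.00725)/(1-1.00725^7) = -0.007250/-0.05187 = 0.1398
P_K = P₀×ρ^K = 0.1398 × 1.00725^6 = 0.1398 × 1.0443 = 0.1460
λ_eff = λ(1-P_K) = 13.9 × (1 - 0.14597) = 13.9 × 0.85403 = 11.8710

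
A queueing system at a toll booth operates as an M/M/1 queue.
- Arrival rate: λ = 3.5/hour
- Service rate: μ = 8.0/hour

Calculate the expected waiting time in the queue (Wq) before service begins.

First, compute utilization: ρ = λ/μ = 3.5/8.0 = 0.4375
For M/M/1: Wq = λ/(μ(μ-λ))
Wq = 3.5/(8.0 × (8.0-3.5))
Wq = 3.5/(8.0 × 4.50)
Wq = 0.09722 hours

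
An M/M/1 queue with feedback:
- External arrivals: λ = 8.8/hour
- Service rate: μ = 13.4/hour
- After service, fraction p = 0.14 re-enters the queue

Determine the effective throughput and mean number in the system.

Effective arrival rate: λ_eff = λ/(1-p) = 8.8/(1-0.14) = 8.8/0.86 = 10.23256
ρ = λ_eff/μ = 10.23256/13.4 = 0.76362
L = ρ/(1-ρ) = 0.76362/(1-0.76362) = 3.2305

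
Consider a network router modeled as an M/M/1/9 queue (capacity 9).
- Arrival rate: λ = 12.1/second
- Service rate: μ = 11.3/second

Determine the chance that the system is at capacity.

ρ = λ/μ = 12.1/11.3 = 1.070796
P₀ = (1-ρ)/(1-ρ^(K+1)) = (1-1.070796)/(1-1.070796^10) = -0.07080/-0.9818 = 0.07211
P_K = P₀×ρ^K = 0.07211 × 1.070796^9 = 0.07211 × 1.8508 = 0.1335
Blocking probability = 13.35%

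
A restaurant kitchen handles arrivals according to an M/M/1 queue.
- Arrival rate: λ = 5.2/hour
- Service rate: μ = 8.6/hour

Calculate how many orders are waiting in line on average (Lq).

ρ = λ/μ = 5.2/8.6 = 0.6047
For M/M/1: Lq = λ²/(μ(μ-λ))
Lq = 27.04/(8.6 × 3.40)
Lq = 0.9248 orders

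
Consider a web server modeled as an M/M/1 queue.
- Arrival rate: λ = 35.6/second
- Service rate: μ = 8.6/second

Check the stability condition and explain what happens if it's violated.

Stability requires ρ = λ/(cμ) < 1
ρ = 35.6/(1 × 8.6) = 35.6/8.60 = 4.1395
Since 4.1395 ≥ 1, the system is UNSTABLE.
Queue grows without bound. Need μ > λ = 35.6.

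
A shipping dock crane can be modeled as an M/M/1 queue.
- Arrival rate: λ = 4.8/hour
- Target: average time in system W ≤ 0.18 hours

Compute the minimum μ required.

For M/M/1: W = 1/(μ-λ)
Need W ≤ 0.18, so 1/(μ-λ) ≤ 0.18
μ - λ ≥ 1/0.18 = 5.5556
μ ≥ 4.8 + 5.5556 = 10.3556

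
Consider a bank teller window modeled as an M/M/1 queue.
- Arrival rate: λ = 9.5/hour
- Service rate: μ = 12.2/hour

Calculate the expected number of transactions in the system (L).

ρ = λ/μ = 9.5/12.2 = 0.7787
For M/M/1: L = λ/(μ-λ)
L = 9.5/(12.2-9.5) = 9.5/2.70
L = 3.5185 transactions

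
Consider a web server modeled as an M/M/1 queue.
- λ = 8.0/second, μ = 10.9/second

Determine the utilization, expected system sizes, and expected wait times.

Step 1: ρ = λ/μ = 8.0/10.9 = 0.7339
Step 2: L = λ/(μ-λ) = 8.0/2.90 = 2.7586
Step 3: Lq = λ²/(μ(μ-λ)) = 64.00/(10.9×2.90) = 2.0247
Step 4: W = 1/(μ-λ) = 1/2.90 = 0.34483
Step 5: Wq = λ/(μ(μ-λ)) = 8.0/(10.9×2.90) = 0.2531
Step 6: P(0) = 1-ρ = 0.2661
Verify: L = λW = 8.0×0.34483 = 2.7586 ✔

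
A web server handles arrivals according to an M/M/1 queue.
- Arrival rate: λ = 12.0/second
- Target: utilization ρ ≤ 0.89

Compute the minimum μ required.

ρ = λ/μ, so μ = λ/ρ
μ ≥ 12.0/0.89 = 13.4831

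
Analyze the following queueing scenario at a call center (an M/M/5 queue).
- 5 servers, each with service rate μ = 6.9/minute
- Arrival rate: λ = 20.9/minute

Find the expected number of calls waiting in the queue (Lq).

Traffic intensity: ρ = λ/(cμ) = 20.9/(5×6.9) = 0.6058
Since ρ = 0.6058 < 1, system is stable.
Offered load a = λ/μ = cρ = 20.9/6.9 = 3.0290
P₀ = [ Σₙ₌₀^4 aⁿ/n! + a^5/(5!(1-ρ)) ]⁻¹
Σ = a^0/0! + a^1/1! + a^2/2! + a^3/3! + a^4/4! = 1.0000 + 3.0290 + 4.5874 + 4.6317 + 3.5073 = 16.7554
a^5/(5!(1-ρ)) = 254.9682/(120 × 0.3942) = 5.3900
P₀ = 1/(16.7554 + 5.3900) = 0.04516
Lq = P₀·a^5·ρ / (5!(1-ρ)²) = 0.045156 × 254.9682 × 0.60580 / (120 × 0.15540) = 0.3740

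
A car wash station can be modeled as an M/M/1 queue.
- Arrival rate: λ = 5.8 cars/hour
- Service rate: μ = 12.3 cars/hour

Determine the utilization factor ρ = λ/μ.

Server utilization: ρ = λ/μ
ρ = 5.8/12.3 = 0.4715
The server is busy 47.15% of the time.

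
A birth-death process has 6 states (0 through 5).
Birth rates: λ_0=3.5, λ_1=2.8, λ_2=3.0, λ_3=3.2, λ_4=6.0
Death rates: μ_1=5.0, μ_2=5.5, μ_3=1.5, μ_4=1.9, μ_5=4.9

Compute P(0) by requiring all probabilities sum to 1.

Ratios P(n)/P(0) = (λ₀···λₙ₋₁)/(μ₁···μₙ):
P(1)/P(0) = (3.5)/(5.0) = 0.700000
P(2)/P(0) = (3.5×2.8)/(5.0×5.5) = 0.356364
P(3)/P(0) = (3.5×2.8×3.0)/(5.0×5.5×1.5) = 0.712727
P(4)/P(0) = (3.5×2.8×3.0×3.2)/(5.0×5.5×1.5×1.9) = 1.20038
P(5)/P(0) = (3.5×2.8×3.0×3.2×6.0)/(5.0×5.5×1.5×1.9×4.9) = 1.46986

Normalization: ∑ P(n) = 1
P(0) × (1.00000 + 0.700000 + 0.356364 + 0.712727 + 1.20038 + 1.46986) = 1
P(0) × 5.4393 = 1
P(0) = 1/5.4393 = 0.1838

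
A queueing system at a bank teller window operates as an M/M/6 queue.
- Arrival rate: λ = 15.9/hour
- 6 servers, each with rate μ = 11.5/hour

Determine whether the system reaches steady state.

Stability requires ρ = λ/(cμ) < 1
ρ = 15.9/(6 × 11.5) = 15.9/69.00 = 0.2304
Since 0.2304 < 1, the system is STABLE.
The servers are busy 23.04% of the time.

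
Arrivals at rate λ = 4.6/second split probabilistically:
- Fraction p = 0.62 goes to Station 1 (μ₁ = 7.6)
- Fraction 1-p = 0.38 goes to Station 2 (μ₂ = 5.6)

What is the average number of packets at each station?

Effective rates: λ₁ = 4.6×0.62 = 2.852, λ₂ = 4.6×0.38 = 1.748
Station 1: ρ₁ = 2.852/7.6 = 0.37526, L₁ = ρ₁/(1-ρ₁) = 0.37526/(1-0.37526) = 0.6007
Station 2: ρ₂ = 1.748/5.6 = 0.31214, L₂ = ρ₂/(1-ρ₂) = 0.31214/(1-0.31214) = 0.4538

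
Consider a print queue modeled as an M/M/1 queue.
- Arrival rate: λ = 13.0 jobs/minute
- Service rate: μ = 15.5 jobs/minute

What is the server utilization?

Server utilization: ρ = λ/μ
ρ = 13.0/15.5 = 0.8387
The server is busy 83.87% of the time.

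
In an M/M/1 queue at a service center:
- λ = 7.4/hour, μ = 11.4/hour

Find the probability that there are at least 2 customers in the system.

ρ = λ/μ = 7.4/11.4 = 0.64912
P(N ≥ n) = ρⁿ
P(N ≥ 2) = 0.64912^2
P(N ≥ 2) = 0.4214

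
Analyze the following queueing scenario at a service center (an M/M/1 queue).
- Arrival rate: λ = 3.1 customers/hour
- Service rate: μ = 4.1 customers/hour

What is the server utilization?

Server utilization: ρ = λ/μ
ρ = 3.1/4.1 = 0.7561
The server is busy 75.61% of the time.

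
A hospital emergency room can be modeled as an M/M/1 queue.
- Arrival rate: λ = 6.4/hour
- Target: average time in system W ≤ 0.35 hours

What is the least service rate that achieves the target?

For M/M/1: W = 1/(μ-λ)
Need W ≤ 0.35, so 1/(μ-λ) ≤ 0.35
μ - λ ≥ 1/0.35 = 2.8571
μ ≥ 6.4 + 2.8571 = 9.2571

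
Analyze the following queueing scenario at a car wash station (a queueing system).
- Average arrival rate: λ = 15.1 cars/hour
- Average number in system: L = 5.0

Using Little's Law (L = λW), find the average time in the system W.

Little's Law: L = λW, so W = L/λ
W = 5.0/15.1 = 0.3311 hours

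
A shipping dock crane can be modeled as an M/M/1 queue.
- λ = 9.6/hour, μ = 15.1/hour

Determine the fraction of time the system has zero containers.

ρ = λ/μ = 9.6/15.1 = 0.6358
P(0) = 1 - ρ = 1 - 0.6358 = 0.3642
The server is idle 36.42% of the time.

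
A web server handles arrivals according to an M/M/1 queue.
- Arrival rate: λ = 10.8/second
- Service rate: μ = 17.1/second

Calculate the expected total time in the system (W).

First, compute utilization: ρ = λ/μ = 10.8/17.1 = 0.6316
For M/M/1: W = 1/(μ-λ)
W = 1/(17.1-10.8) = 1/6.30
W = 0.1587 seconds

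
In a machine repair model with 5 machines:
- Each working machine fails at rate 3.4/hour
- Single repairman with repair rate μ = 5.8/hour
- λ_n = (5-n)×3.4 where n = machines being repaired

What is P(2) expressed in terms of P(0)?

P(2)/P(0) = ∏_{i=0}^{2-1} λ_i/μ_{i+1}
= (5-0)×3.4/5.8 × (5-1)×3.4/5.8
= 6.8728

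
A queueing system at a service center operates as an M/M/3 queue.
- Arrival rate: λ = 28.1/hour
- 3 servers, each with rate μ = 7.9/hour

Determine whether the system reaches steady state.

Stability requires ρ = λ/(cμ) < 1
ρ = 28.1/(3 × 7.9) = 28.1/23.70 = 1.1857
Since 1.1857 ≥ 1, the system is UNSTABLE.
Need c > λ/μ = 28.1/7.9 = 3.56.
Minimum servers needed: c = 4.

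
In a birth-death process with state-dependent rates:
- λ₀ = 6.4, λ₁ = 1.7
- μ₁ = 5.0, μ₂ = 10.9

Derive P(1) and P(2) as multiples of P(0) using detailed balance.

Balance equations:
State 0: λ₀P₀ = μ₁P₁ → P₁ = (λ₀/μ₁)P₀ = (6.4/5.0)P₀ = 1.2800P₀
State 1: P₂ = (λ₀λ₁)/(μ₁μ₂)P₀ = (6.4×1.7)/(5.0×10.9)P₀ = 0.1996P₀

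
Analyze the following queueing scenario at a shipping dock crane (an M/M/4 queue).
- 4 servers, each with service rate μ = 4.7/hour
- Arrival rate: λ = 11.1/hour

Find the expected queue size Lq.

Traffic intensity: ρ = λ/(cμ) = 11.1/(4×4.7) = 0.5904
Since ρ = 0.5904 < 1, system is stable.
Offered load a = λ/μ = cρ = 11.1/4.7 = 2.3617
P₀ = [ Σₙ₌₀^3 aⁿ/n! + a^4/(4!(1-ρ)) ]⁻¹
Σ = a^0/0! + a^1/1! + a^2/2! + a^3/3! = 1.0000 + 2.3617 + 2.7888 + 2.1955 = 8.3460
a^4/(4!(1-ρ)) = 31.1100/(24 × 0.40957) = 3.1649
P₀ = 1/(8.3460 + 3.1649) = 0.08687
Lq = P₀·a^4·ρ / (4!(1-ρ)²) = 0.086875 × 31.1100 × 0.59043 / (24 × 0.16775) = 0.3964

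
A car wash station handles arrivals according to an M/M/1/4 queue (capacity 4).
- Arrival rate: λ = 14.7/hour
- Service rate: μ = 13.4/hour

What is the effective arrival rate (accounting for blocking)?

ρ = λ/μ = 14.7/13.4 = 1.0970
P₀ = (1-ρ)/(1-ρ^(K+1)) = (1-1.0970)/(1-1.0970^5) = -0.09700/-0.5887 = 0.1648
P_K = P₀×ρ^K = 0.16478 × 1.0970^4 = 0.16478 × 1.4482 = 0.2386
λ_eff = λ(1-P_K) = 14.7 × (1 - 0.23864) = 14.7 × 0.76136 = 11.1920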